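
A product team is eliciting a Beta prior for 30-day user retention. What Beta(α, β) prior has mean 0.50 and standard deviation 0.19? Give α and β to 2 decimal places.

Variance = 0.19² = 0.0361. The moment-matching identity α+β = μ(1−μ)/Var − 1 gives
α+β = 0.2500/0.0361 − 1 = 5.9252, so α = μ·5.9252 = 2.96 and β = (1−μ)·5.9252 = 2.96.

α = 2.96, β = 2.96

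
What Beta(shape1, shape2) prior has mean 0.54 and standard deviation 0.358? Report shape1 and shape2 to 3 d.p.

First σ² = 0.128164. Setting shape1 = μn, shape2 = (1−μ)n with n = shape1+shape2,
μ(1−μ)/(n+1) = 0.128164 ⇒ n+1 = 0.2484/0.128164 = 1.9381 ⇒ n = 0.9381.
Hence shape1 = 0.54×0.9381 = 0.507, shape2 = 0.46×0.9381 = 0.432.

shape1 = 0.507, shape2 = 0.432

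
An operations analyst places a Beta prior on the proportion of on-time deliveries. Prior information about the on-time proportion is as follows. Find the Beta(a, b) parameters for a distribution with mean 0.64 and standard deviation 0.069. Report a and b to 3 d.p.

First σ² = 0.004761. Setting a = μn, b = (1−μ)n with n = a+b,
μ(1−μ)/(n+1) = 0.004761 ⇒ n+1 = 0.2304/0.004761 = 48.3932 ⇒ n = 47.3932.
Hence a = 0.64×47.3932 = 30.332, b = 0.36×47.3932 = 17.062.

a = 30.332, b = 17.062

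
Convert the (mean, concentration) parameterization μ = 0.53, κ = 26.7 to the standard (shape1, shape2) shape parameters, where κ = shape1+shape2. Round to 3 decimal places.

shape1 = 14.151, shape2 = 12.549

shape1 = μκ = 0.53×26.7 = 14.151 and shape2 = (1−μ)κ = 0.47×26.7 = 12.549.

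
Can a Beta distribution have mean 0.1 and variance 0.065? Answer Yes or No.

Yes

For any Beta, Var(X) < E[X]·(1−E[X]).
Here μ(1−μ) = 0.1×0.9 = 0.09, and 0.065 < 0.09.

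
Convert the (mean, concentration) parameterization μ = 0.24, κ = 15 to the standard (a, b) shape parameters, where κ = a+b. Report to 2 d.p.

Split κ in proportion μ : (1−μ): a = 0.24·15 = 3.60, b = 15 − 3.60 = 11.40.

a = 3.60, b = 11.40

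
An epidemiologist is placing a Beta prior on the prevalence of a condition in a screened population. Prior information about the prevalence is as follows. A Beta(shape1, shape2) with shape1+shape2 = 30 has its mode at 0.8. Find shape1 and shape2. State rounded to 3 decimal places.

shape1 = 23.400, shape2 = 6.600

Since the density peak of Beta(shape1,shape2) is at (shape1−1)/(shape1+shape2−2),
shape1 = 1 + 0.8(30−2) = 23.400 and shape2 = 30 − 23.400 = 6.600.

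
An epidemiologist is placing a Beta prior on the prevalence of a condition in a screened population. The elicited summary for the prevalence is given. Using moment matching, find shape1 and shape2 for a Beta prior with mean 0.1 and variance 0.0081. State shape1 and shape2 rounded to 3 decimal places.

shape1 = 1.011, shape2 = 9.100

Write ν = shape1+shape2; then shape1 = μν and Var = μ(1−μ)/(ν+1).
ν = μ(1−μ)/Var − 1 = 0.09/0.0081 − 1 = 10.1111.
shape1 = 0.1·10.1111 = 1.011, shape2 = 0.9·10.1111 = 9.100.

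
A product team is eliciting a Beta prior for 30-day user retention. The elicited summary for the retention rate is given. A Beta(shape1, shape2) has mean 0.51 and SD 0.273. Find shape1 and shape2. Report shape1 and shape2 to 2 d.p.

shape1 = 1.20, shape2 = 1.15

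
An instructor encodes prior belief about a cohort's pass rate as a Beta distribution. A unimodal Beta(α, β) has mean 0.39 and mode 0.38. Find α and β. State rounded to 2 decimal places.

With s = α+β: μ = α/s and mode = (α−1)/(s−2). Eliminating α = μs,
μs − 1 = m(s−2) ⇒ s(μ−m) = 1−2m ⇒ s = 0.24/0.01 = 24.0000.
So α = μs = 9.36, β = (1−μ)s = 14.64.

α = 9.36, β = 14.64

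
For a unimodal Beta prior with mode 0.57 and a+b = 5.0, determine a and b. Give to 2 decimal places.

a = 2.71, b = 2.29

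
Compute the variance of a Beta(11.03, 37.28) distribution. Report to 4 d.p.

0.0036

Var = αβ/[(α+β)²(α+β+1)] = (11.03×37.28)/(48.31²×49.31) = 411.1984/115082.444291 = 0.0036.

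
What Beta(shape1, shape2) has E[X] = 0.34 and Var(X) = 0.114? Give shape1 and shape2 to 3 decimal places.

Let s = shape1+shape2. The Beta variance is μ(1−μ)/(s+1).
So s+1 = μ(1−μ)/σ² = (0.34×0.66)/0.114 = 0.2244/0.114 = 1.9684, giving s = 0.9684.
Then shape1 = μs = 0.34×0.9684 = 0.329 and shape2 = (1−μ)s = 0.66×0.9684 = 0.639.

shape1 = 0.329, shape2 = 0.639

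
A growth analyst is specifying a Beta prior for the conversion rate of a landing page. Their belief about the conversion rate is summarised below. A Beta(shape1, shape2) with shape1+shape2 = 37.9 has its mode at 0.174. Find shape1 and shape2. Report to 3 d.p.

Mode = (shape1−1)/(κ−2) with κ = shape1+shape2, so shape1−1 = 0.174·35.9 = 6.247.
shape1 = 7.247; shape2 = κ − shape1 = 30.653.

shape1 = 7.247, shape2 = 30.653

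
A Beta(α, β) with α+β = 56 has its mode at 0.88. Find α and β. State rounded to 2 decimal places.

For α,β>1 the mode is (α−1)/(α+β−2), so α = mode·(κ−2)+1 = 0.88×54+1 = 48.52.
And β = (1−mode)·(κ−2)+1 = 0.12×54+1 = 7.48.

α = 48.52, β = 7.48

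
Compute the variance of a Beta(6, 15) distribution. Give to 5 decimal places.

0.00928

Var = αβ/[(α+β)²(α+β+1)] = (6×15)/(21²×22) = 90/9702 = 0.00928.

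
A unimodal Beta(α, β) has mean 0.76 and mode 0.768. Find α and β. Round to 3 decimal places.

α = 50.920, β = 16.080

Let s = α+β. Mean gives α = μs = 0.76s; mode gives (α−1)/(s−2) = 0.768.
Substituting: 0.76s − 1 = 0.768(s−2) = 0.768s − 1.536, so -0.008s = -0.536 and s = 67.0000.
Then α = 0.76×67.0000 = 50.920 and β = s−α = 16.080.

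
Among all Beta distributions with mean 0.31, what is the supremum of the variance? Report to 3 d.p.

0.214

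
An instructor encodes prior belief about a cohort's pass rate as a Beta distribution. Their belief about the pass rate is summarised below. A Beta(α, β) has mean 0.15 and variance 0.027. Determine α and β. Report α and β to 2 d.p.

α = 0.56, β = 3.16

By moment matching, α+β = μ(1−μ)/σ² − 1 = (0.15·0.85)/0.027 − 1 = 4.7222 − 1 = 3.7222.
Since α/(α+β) = μ, α = 0.15·3.7222 = 0.56 and β = 0.85·3.7222 = 3.16.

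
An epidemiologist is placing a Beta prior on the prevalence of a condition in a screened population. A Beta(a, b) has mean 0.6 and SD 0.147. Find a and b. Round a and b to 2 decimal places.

a = 6.06, b = 4.04

σ² = 0.147² = 0.021609.
With s = a+b, Var = μ(1−μ)/(s+1), so s+1 = (0.6×0.4)/0.021609 = 11.1065 and s = 10.1065.
a = μs = 6.06, b = (1−μ)s = 4.04.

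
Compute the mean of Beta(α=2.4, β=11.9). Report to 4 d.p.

0.1678

E[X] = α/(α+β) = 2.4/14.3 = 0.1678.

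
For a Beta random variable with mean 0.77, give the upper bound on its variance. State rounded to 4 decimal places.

0.1771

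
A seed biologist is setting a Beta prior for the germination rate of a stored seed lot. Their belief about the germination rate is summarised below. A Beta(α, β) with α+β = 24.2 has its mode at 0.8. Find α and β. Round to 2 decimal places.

α = 18.76, β = 5.44

Since the density peak of Beta(α,β) is at (α−1)/(α+β−2),
α = 1 + 0.8(24.2−2) = 18.76 and β = 24.2 − 18.76 = 5.44.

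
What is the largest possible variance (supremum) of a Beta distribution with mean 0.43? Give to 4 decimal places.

0.2451

Var = μ(1−μ)/(α+β+1), which approaches μ(1−μ) as α+β → 0.
So the supremum is μ(1−μ) = 0.43×0.57 = 0.2451.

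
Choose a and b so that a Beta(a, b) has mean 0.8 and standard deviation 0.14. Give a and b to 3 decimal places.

First σ² = 0.0196. Setting a = μn, b = (1−μ)n with n = a+b,
μ(1−μ)/(n+1) = 0.0196 ⇒ n+1 = 0.16/0.0196 = 8.1633 ⇒ n = 7.1633.
Hence a = 0.8×7.1633 = 5.731, b = 0.2×7.1633 = 1.433.

a = 5.731, b = 1.433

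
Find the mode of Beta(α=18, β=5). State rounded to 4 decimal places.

With α,β > 1, mode = (α−1)/(α+β−2) = 17/21 = 0.8095.

0.8095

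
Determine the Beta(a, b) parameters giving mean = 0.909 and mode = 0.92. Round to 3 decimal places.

With s = a+b: μ = a/s and mode = (a−1)/(s−2). Eliminating a = μs,
μs − 1 = m(s−2) ⇒ s(μ−m) = 1−2m ⇒ s = -0.84/-0.011 = 76.3636.
So a = μs = 69.415, b = (1−μ)s = 6.949.

a = 69.415, b = 6.949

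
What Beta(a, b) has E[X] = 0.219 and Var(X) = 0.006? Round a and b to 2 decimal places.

Let s = a+b. The Beta variance is μ(1−μ)/(s+1).
So s+1 = μ(1−μ)/σ² = (0.219×0.781)/0.006 = 0.171039/0.006 = 28.5065, giving s = 27.5065.
Then a = μs = 0.219×27.5065 = 6.02 and b = (1−μ)s = 0.781×27.5065 = 21.48.

a = 6.02, b = 21.48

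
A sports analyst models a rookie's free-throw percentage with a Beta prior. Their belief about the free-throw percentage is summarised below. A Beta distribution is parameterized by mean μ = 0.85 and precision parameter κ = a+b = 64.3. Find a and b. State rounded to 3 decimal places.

a = 54.655, b = 9.645

Split κ in proportion μ : (1−μ): a = 0.85·64.3 = 54.655, b = 64.3 − 54.655 = 9.645.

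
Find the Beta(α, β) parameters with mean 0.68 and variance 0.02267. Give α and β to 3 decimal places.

α = 5.847, β = 2.752

By moment matching, α+β = μ(1−μ)/σ² − 1 = (0.68·0.32)/0.02267 − 1 = 9.5986 − 1 = 8.5986.
Since α/(α+β) = μ, α = 0.68·8.5986 = 5.847 and β = 0.32·8.5986 = 2.752.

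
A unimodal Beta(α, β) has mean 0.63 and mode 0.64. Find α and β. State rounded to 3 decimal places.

With s = α+β: μ = α/s and mode = (α−1)/(s−2). Eliminating α = μs,
μs − 1 = m(s−2) ⇒ s(μ−m) = 1−2m ⇒ s = -0.28/-0.01 = 28.0000.
So α = μs = 17.640, β = (1−μ)s = 10.360.

α = 17.640, β = 10.360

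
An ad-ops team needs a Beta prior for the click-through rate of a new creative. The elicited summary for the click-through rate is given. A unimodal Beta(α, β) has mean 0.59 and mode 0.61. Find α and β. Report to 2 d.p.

With s = α+β: μ = α/s and mode = (α−1)/(s−2). Eliminating α = μs,
μs − 1 = m(s−2) ⇒ s(μ−m) = 1−2m ⇒ s = -0.22/-0.02 = 11.0000.
So α = μs = 6.49, β = (1−μ)s = 4.51.

α = 6.49, β = 4.51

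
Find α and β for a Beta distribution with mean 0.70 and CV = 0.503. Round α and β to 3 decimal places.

σ = CV·μ = 0.503×0.70 = 0.35210, so σ² = 0.123974.
s+1 = μ(1−μ)/σ² = 0.2100/0.123974 = 1.6939, so s = α+β = 0.6939.
α = μs = 0.486, β = (1−μ)s = 0.208.

α = 0.486, β = 0.208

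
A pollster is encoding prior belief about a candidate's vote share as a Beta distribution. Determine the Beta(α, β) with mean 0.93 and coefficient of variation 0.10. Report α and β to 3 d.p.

α = 6.070, β = 0.457

Var = (CV·μ)² = (0.10×0.93)² = 0.008649.
α+β = μ(1−μ)/Var − 1 = 0.0651/0.008649 − 1 = 6.5269.
Thus α = 0.93·6.5269 = 6.070 and β = 0.07·6.5269 = 0.457.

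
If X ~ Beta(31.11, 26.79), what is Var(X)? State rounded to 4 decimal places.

Var = αβ/[(α+β)²(α+β+1)] = (31.11×26.79)/(57.90²×58.90) = 833.4369/197456.949000 = 0.0042.

0.0042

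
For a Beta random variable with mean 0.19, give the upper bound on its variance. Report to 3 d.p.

For fixed mean μ the Beta variance is μ(1−μ)/(α+β+1), increasing as α+β decreases.
Its least upper bound (not attained) is μ(1−μ) = 0.19·0.81 = 0.154.

0.154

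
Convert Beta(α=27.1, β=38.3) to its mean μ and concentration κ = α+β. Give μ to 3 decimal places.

μ = 0.414, κ = 65.4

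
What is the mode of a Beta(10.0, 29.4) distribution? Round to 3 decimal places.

0.241

With α,β > 1, mode = (α−1)/(α+β−2) = 9.0/37.4 = 0.241.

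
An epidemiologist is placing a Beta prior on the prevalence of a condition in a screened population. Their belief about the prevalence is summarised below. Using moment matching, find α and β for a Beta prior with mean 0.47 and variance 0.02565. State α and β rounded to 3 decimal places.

α = 4.094, β = 4.617

By moment matching, α+β = μ(1−μ)/σ² − 1 = (0.47·0.53)/0.02565 − 1 = 9.7115 − 1 = 8.7115.
Since α/(α+β) = μ, α = 0.47·8.7115 = 4.094 and β = 0.53·8.7115 = 4.617.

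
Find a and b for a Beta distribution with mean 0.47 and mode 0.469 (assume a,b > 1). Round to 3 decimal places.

With s = a+b: μ = a/s and mode = (a−1)/(s−2). Eliminating a = μs,
μs − 1 = m(s−2) ⇒ s(μ−m) = 1−2m ⇒ s = 0.062/0.001 = 62.0000.
So a = μs = 29.140, b = (1−μ)s = 32.860.

a = 29.140, b = 32.860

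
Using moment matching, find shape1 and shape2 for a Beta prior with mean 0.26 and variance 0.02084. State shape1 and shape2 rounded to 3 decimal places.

Write ν = shape1+shape2; then shape1 = μν and Var = μ(1−μ)/(ν+1).
ν = μ(1−μ)/Var − 1 = 0.1924/0.02084 − 1 = 8.2322.
shape1 = 0.26·8.2322 = 2.140, shape2 = 0.74·8.2322 = 6.092.

shape1 = 2.140, shape2 = 6.092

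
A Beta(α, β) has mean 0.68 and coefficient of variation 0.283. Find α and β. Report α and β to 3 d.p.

α = 3.316, β = 1.560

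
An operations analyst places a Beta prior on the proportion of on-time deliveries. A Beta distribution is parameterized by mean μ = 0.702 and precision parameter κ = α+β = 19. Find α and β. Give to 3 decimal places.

Split κ in proportion μ : (1−μ): α = 0.702·19 = 13.338, β = 19 − 13.338 = 5.662.

α = 13.338, β = 5.662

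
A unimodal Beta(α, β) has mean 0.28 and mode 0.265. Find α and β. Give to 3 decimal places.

α = 8.773, β = 22.560

Let s = α+β. Mean gives α = μs = 0.28s; mode gives (α−1)/(s−2) = 0.265.
Substituting: 0.28s − 1 = 0.265(s−2) = 0.265s − 0.530, so 0.015s = 0.470 and s = 31.3333.
Then α = 0.28×31.3333 = 8.773 and β = s−α = 22.560.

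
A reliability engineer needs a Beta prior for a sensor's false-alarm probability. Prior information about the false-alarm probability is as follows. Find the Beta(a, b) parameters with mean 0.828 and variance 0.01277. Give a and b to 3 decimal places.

Write ν = a+b; then a = μν and Var = μ(1−μ)/(ν+1).
ν = μ(1−μ)/Var − 1 = 0.142416/0.01277 − 1 = 10.1524.
a = 0.828·10.1524 = 8.406, b = 0.172·10.1524 = 1.746.

a = 8.406, b = 1.746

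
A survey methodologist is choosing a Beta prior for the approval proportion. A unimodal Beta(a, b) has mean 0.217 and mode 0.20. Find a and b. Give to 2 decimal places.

a = 7.66, b = 27.64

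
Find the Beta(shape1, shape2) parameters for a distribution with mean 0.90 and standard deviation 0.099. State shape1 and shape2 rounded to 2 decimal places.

shape1 = 7.36, shape2 = 0.82

σ² = 0.099² = 0.009801.
With s = shape1+shape2, Var = μ(1−μ)/(s+1), so s+1 = (0.90×0.10)/0.009801 = 9.1827 and s = 8.1827.
shape1 = μs = 7.36, shape2 = (1−μ)s = 0.82.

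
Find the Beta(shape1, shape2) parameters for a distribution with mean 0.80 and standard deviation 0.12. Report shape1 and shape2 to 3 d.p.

shape1 = 8.089, shape2 = 2.022

σ² = 0.12² = 0.0144.
With s = shape1+shape2, Var = μ(1−μ)/(s+1), so s+1 = (0.80×0.20)/0.0144 = 11.1111 and s = 10.1111.
shape1 = μs = 8.089, shape2 = (1−μ)s = 2.022.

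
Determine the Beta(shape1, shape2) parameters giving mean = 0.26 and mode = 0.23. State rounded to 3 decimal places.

With s = shape1+shape2: μ = shape1/s and mode = (shape1−1)/(s−2). Eliminating shape1 = μs,
μs − 1 = m(s−2) ⇒ s(μ−m) = 1−2m ⇒ s = 0.54/0.03 = 18.0000.
So shape1 = μs = 4.680, shape2 = (1−μ)s = 13.320.

shape1 = 4.680, shape2 = 13.320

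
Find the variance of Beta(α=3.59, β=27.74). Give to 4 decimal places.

0.0031

α+β = 31.33 and αβ = 99.5866, so Var = αβ/[(α+β)²(α+β+1)] = 99.5866/31734.122537 = 0.0031.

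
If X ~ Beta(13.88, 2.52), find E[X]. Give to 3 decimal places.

The Beta mean is α/(α+β) = 13.88/(13.88+2.52) = 0.846.

0.846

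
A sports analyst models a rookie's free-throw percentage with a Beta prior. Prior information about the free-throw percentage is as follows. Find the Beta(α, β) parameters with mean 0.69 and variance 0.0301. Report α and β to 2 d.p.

α = 4.21, β = 1.89

By moment matching, α+β = μ(1−μ)/σ² − 1 = (0.69·0.31)/0.0301 − 1 = 7.1063 − 1 = 6.1063.
Since α/(α+β) = μ, α = 0.69·6.1063 = 4.21 and β = 0.31·6.1063 = 1.89.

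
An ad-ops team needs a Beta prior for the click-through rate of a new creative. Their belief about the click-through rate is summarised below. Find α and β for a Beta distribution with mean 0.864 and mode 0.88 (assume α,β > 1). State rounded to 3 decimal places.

α = 41.040, β = 6.460

Let s = α+β. Mean gives α = μs = 0.864s; mode gives (α−1)/(s−2) = 0.88.
Substituting: 0.864s − 1 = 0.88(s−2) = 0.88s − 1.76, so -0.016s = -0.76 and s = 47.5000.
Then α = 0.864×47.5000 = 41.040 and β = s−α = 6.460.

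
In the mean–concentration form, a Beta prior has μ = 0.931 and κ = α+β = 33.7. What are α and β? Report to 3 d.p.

Split κ in proportion μ : (1−μ): α = 0.931·33.7 = 31.375, β = 33.7 − 31.375 = 2.325.

α = 31.375, β = 2.325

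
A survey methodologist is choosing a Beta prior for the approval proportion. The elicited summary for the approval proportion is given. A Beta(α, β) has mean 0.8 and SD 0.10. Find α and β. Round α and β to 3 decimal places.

α = 12.000, β = 3.000

σ² = 0.10² = 0.0100.
With s = α+β, Var = μ(1−μ)/(s+1), so s+1 = (0.8×0.2)/0.0100 = 16.0000 and s = 15.0000.
α = μs = 12.000, β = (1−μ)s = 3.000.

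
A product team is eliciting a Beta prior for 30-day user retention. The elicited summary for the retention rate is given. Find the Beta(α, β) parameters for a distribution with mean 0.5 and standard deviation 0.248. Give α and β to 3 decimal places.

α = 1.532, β = 1.532

σ² = 0.248² = 0.061504.
With s = α+β, Var = μ(1−μ)/(s+1), so s+1 = (0.5×0.5)/0.061504 = 4.0648 and s = 3.0648.
α = μs = 1.532, β = (1−μ)s = 1.532.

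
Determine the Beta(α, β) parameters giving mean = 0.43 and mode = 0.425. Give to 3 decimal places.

With s = α+β: μ = α/s and mode = (α−1)/(s−2). Eliminating α = μs,
μs − 1 = m(s−2) ⇒ s(μ−m) = 1−2m ⇒ s = 0.150/0.005 = 30.0000.
So α = μs = 12.900, β = (1−μ)s = 17.100.

α = 12.900, β = 17.100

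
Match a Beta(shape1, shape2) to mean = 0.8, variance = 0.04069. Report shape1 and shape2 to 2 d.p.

shape1 = 2.35, shape2 = 0.59

Write ν = shape1+shape2; then shape1 = μν and Var = μ(1−μ)/(ν+1).
ν = μ(1−μ)/Var − 1 = 0.16/0.04069 − 1 = 2.9322.
shape1 = 0.8·2.9322 = 2.35, shape2 = 0.2·2.9322 = 0.59.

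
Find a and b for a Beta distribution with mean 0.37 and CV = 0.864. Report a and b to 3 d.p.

Var = (CV·μ)² = (0.864×0.37)² = 0.102195.
a+b = μ(1−μ)/Var − 1 = 0.2331/0.102195 − 1 = 1.2809.
Thus a = 0.37·1.2809 = 0.474 and b = 0.63·1.2809 = 0.807.

a = 0.474, b = 0.807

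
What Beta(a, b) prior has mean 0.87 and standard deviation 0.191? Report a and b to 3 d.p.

σ² = 0.191² = 0.036481.
With s = a+b, Var = μ(1−μ)/(s+1), so s+1 = (0.87×0.13)/0.036481 = 3.1002 and s = 2.1002.
a = μs = 1.827, b = (1−μ)s = 0.273.

a = 1.827, b = 0.273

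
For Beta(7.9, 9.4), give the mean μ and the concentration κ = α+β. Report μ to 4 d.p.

κ = α+β = 7.9+9.4 = 17.3; μ = α/κ = 7.9/17.3 = 0.4566.

μ = 0.4566, κ = 17.3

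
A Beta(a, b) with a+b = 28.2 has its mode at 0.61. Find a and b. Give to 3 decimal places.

For a,b>1 the mode is (a−1)/(a+b−2), so a = mode·(κ−2)+1 = 0.61×26.2+1 = 16.982.
And b = (1−mode)·(κ−2)+1 = 0.39×26.2+1 = 11.218.

a = 16.982, b = 11.218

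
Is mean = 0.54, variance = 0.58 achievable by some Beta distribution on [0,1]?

The Beta variance bound is σ² < μ(1−μ).
Here μ(1−μ) = 0.54×0.46 = 0.2484, and 0.58 ≥ 0.2484.

No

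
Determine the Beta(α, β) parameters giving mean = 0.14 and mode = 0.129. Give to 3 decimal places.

With s = α+β: μ = α/s and mode = (α−1)/(s−2). Eliminating α = μs,
μs − 1 = m(s−2) ⇒ s(μ−m) = 1−2m ⇒ s = 0.742/0.011 = 67.4545.
So α = μs = 9.444, β = (1−μ)s = 58.011.

α = 9.444, β = 58.011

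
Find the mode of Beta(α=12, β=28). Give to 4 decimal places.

The density x^(α−1)(1−x)^(β−1) is maximised at (α−1)/(α+β−2) = 11/38 = 0.2895.

0.2895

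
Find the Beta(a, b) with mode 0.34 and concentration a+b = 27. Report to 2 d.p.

a = 9.50, b = 17.50

For a,b>1 the mode is (a−1)/(a+b−2), so a = mode·(κ−2)+1 = 0.34×25+1 = 9.50.
And b = (1−mode)·(κ−2)+1 = 0.66×25+1 = 17.50.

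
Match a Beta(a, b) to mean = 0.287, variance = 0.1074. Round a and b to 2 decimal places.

a = 0.26, b = 0.65

By moment matching, a+b = μ(1−μ)/σ² − 1 = (0.287·0.713)/0.1074 − 1 = 1.9053 − 1 = 0.9053.
Since a/(a+b) = μ, a = 0.287·0.9053 = 0.26 and b = 0.713·0.9053 = 0.65.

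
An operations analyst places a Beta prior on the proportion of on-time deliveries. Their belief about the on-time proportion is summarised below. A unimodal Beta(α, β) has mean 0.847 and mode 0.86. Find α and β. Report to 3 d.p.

Let s = α+β. Mean gives α = μs = 0.847s; mode gives (α−1)/(s−2) = 0.86.
Substituting: 0.847s − 1 = 0.86(s−2) = 0.86s − 1.72, so -0.013s = -0.72 and s = 55.3846.
Then α = 0.847×55.3846 = 46.911 and β = s−α = 8.474.

α = 46.911, β = 8.474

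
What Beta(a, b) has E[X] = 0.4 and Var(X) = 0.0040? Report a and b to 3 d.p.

a = 23.600, b = 35.400

Write ν = a+b; then a = μν and Var = μ(1−μ)/(ν+1).
ν = μ(1−μ)/Var − 1 = 0.24/0.0040 − 1 = 59.0000.
a = 0.4·59.0000 = 23.600, b = 0.6·59.0000 = 35.400.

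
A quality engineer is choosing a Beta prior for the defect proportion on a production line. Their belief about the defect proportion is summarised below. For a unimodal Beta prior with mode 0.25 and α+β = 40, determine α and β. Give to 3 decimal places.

α = 10.500, β = 29.500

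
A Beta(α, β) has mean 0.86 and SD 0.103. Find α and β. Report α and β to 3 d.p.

Variance = 0.103² = 0.010609. The moment-matching identity α+β = μ(1−μ)/Var − 1 gives
α+β = 0.1204/0.010609 − 1 = 10.3489, so α = μ·10.3489 = 8.900 and β = (1−μ)·10.3489 = 1.449.

α = 8.900, β = 1.449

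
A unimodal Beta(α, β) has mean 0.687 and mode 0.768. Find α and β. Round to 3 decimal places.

With s = α+β: μ = α/s and mode = (α−1)/(s−2). Eliminating α = μs,
μs − 1 = m(s−2) ⇒ s(μ−m) = 1−2m ⇒ s = -0.536/-0.081 = 6.6173.
So α = μs = 4.546, β = (1−μ)s = 2.071.

α = 4.546, β = 2.071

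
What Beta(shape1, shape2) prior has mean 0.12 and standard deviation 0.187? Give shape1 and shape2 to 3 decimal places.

shape1 = 0.242, shape2 = 1.777

Variance = 0.187² = 0.034969. The moment-matching identity shape1+shape2 = μ(1−μ)/Var − 1 gives
shape1+shape2 = 0.1056/0.034969 − 1 = 2.0198, so shape1 = μ·2.0198 = 0.242 and shape2 = (1−μ)·2.0198 = 1.777.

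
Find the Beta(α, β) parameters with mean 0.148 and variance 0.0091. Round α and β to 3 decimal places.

α = 1.903, β = 10.954

Let s = α+β. The Beta variance is μ(1−μ)/(s+1).
So s+1 = μ(1−μ)/σ² = (0.148×0.852)/0.0091 = 0.126096/0.0091 = 13.8567, giving s = 12.8567.
Then α = μs = 0.148×12.8567 = 1.903 and β = (1−μ)s = 0.852×12.8567 = 10.954.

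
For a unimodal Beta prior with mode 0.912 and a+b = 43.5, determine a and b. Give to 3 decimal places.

a = 38.848, b = 4.652

For a,b>1 the mode is (a−1)/(a+b−2), so a = mode·(κ−2)+1 = 0.912×41.5+1 = 38.848.
And b = (1−mode)·(κ−2)+1 = 0.088×41.5+1 = 4.652.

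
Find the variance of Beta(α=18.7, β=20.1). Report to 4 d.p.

0.0063

Var = αβ/[(α+β)²(α+β+1)] = (18.7×20.1)/(38.8²×39.8) = 375.87/59916.512 = 0.0063.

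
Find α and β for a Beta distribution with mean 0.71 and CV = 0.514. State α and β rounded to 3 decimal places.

σ = CV·μ = 0.514×0.71 = 0.36494, so σ² = 0.133181.
s+1 = μ(1−μ)/σ² = 0.2059/0.133181 = 1.5460, so s = α+β = 0.5460.
α = μs = 0.388, β = (1−μ)s = 0.158.

α = 0.388, β = 0.158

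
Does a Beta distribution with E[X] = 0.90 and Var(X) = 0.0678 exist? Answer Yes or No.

Yes

For any Beta, Var(X) < E[X]·(1−E[X]).
Here μ(1−μ) = 0.90×0.10 = 0.0900, and 0.0678 < 0.0900.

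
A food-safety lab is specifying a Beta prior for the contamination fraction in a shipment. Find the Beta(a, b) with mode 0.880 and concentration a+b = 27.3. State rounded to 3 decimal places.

a = 23.264, b = 4.036

Since the density peak of Beta(a,b) is at (a−1)/(a+b−2),
a = 1 + 0.880(27.3−2) = 23.264 and b = 27.3 − 23.264 = 4.036.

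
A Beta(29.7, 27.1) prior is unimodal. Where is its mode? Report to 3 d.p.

0.524

With α,β > 1, mode = (α−1)/(α+β−2) = 28.7/54.8 = 0.524.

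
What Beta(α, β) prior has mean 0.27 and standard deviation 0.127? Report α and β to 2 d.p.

α = 3.03, β = 8.19

σ² = 0.127² = 0.016129.
With s = α+β, Var = μ(1−μ)/(s+1), so s+1 = (0.27×0.73)/0.016129 = 12.2202 and s = 11.2202.
α = μs = 3.03, β = (1−μ)s = 8.19.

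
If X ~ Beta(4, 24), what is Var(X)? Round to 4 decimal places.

μ = 4/28 = 0.142857; Var = μ(1−μ)/(α+β+1) = 0.1224490/29 = 0.0042.

0.0042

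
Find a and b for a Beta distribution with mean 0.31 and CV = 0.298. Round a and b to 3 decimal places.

a = 7.460, b = 16.604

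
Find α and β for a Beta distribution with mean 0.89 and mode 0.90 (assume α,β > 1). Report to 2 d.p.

Let s = α+β. Mean gives α = μs = 0.89s; mode gives (α−1)/(s−2) = 0.90.
Substituting: 0.89s − 1 = 0.90(s−2) = 0.90s − 1.80, so -0.01s = -0.80 and s = 80.0000.
Then α = 0.89×80.0000 = 71.20 and β = s−α = 8.80.

α = 71.20, β = 8.80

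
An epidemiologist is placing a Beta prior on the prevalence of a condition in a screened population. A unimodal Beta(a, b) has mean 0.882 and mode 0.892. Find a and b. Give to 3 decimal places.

With s = a+b: μ = a/s and mode = (a−1)/(s−2). Eliminating a = μs,
μs − 1 = m(s−2) ⇒ s(μ−m) = 1−2m ⇒ s = -0.784/-0.010 = 78.4000.
So a = μs = 69.149, b = (1−μ)s = 9.251.

a = 69.149, b = 9.251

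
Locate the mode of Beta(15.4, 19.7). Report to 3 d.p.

0.435

With α,β > 1, mode = (α−1)/(α+β−2) = 14.4/33.1 = 0.435.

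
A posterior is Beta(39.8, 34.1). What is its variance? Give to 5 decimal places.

0.00332

μ = 39.8/73.9 = 0.538566; Var = μ(1−μ)/(α+β+1) = 0.2485127/74.9 = 0.00332.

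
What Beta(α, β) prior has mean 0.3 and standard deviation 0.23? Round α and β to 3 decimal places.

Variance = 0.23² = 0.0529. The moment-matching identity α+β = μ(1−μ)/Var − 1 gives
α+β = 0.21/0.0529 − 1 = 2.9698, so α = μ·2.9698 = 0.891 and β = (1−μ)·2.9698 = 2.079.

α = 0.891, β = 2.079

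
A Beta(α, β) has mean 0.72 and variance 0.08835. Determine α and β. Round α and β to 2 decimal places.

α = 0.92, β = 0.36

Let s = α+β. The Beta variance is μ(1−μ)/(s+1).
So s+1 = μ(1−μ)/σ² = (0.72×0.28)/0.08835 = 0.2016/0.08835 = 2.2818, giving s = 1.2818.
Then α = μs = 0.72×1.2818 = 0.92 and β = (1−μ)s = 0.28×1.2818 = 0.36.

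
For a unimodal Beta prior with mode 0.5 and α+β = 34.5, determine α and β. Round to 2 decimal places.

α = 17.25, β = 17.25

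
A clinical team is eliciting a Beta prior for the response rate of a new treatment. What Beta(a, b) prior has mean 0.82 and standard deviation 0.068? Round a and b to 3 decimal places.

First σ² = 0.004624. Setting a = μn, b = (1−μ)n with n = a+b,
μ(1−μ)/(n+1) = 0.004624 ⇒ n+1 = 0.1476/0.004624 = 31.9204 ⇒ n = 30.9204.
Hence a = 0.82×30.9204 = 25.355, b = 0.18×30.9204 = 5.566.

a = 25.355, b = 5.566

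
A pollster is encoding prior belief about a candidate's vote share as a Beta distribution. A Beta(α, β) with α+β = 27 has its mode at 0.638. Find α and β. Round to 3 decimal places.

α = 16.950, β = 10.050

For α,β>1 the mode is (α−1)/(α+β−2), so α = mode·(κ−2)+1 = 0.638×25+1 = 16.950.
And β = (1−mode)·(κ−2)+1 = 0.362×25+1 = 10.050.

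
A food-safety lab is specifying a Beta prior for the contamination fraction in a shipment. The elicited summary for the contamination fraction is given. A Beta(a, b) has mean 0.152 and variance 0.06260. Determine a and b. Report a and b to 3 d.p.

a = 0.161, b = 0.898

Write ν = a+b; then a = μν and Var = μ(1−μ)/(ν+1).
ν = μ(1−μ)/Var − 1 = 0.128896/0.06260 − 1 = 1.0590.
a = 0.152·1.0590 = 0.161, b = 0.848·1.0590 = 0.898.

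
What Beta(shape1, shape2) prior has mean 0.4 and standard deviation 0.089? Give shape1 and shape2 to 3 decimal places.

σ² = 0.089² = 0.007921.
With s = shape1+shape2, Var = μ(1−μ)/(s+1), so s+1 = (0.4×0.6)/0.007921 = 30.2992 and s = 29.2992.
shape1 = μs = 11.720, shape2 = (1−μ)s = 17.580.

shape1 = 11.720, shape2 = 17.580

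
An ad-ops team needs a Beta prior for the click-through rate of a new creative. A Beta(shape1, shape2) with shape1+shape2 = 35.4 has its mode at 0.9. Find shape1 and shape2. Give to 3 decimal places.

shape1 = 31.060, shape2 = 4.340

For shape1,shape2>1 the mode is (shape1−1)/(shape1+shape2−2), so shape1 = mode·(κ−2)+1 = 0.9×33.4+1 = 31.060.
And shape2 = (1−mode)·(κ−2)+1 = 0.1×33.4+1 = 4.340.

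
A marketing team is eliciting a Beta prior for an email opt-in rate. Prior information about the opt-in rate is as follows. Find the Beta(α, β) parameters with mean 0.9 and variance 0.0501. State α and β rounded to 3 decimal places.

α = 0.717, β = 0.080

By moment matching, α+β = μ(1−μ)/σ² − 1 = (0.9·0.1)/0.0501 − 1 = 1.7964 − 1 = 0.7964.
Since α/(α+β) = μ, α = 0.9·0.7964 = 0.717 and β = 0.1·0.7964 = 0.080.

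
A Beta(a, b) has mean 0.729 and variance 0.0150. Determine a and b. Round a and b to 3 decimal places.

Let s = a+b. The Beta variance is μ(1−μ)/(s+1).
So s+1 = μ(1−μ)/σ² = (0.729×0.271)/0.0150 = 0.197559/0.0150 = 13.1706, giving s = 12.1706.
Then a = μs = 0.729×12.1706 = 8.872 and b = (1−μ)s = 0.271×12.1706 = 3.298.

a = 8.872, b = 3.298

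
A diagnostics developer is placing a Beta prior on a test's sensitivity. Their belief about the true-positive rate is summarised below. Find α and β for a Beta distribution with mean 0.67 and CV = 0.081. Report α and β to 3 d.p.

Var = (CV·μ)² = (0.081×0.67)² = 0.002945.
α+β = μ(1−μ)/Var − 1 = 0.2211/0.002945 − 1 = 74.0705.
Thus α = 0.67·74.0705 = 49.627 and β = 0.33·74.0705 = 24.443.

α = 49.627, β = 24.443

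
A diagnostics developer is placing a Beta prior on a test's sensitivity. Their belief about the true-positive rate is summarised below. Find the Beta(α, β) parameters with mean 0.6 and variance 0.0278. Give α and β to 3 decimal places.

α = 4.580, β = 3.053

Let s = α+β. The Beta variance is μ(1−μ)/(s+1).
So s+1 = μ(1−μ)/σ² = (0.6×0.4)/0.0278 = 0.24/0.0278 = 8.6331, giving s = 7.6331.
Then α = μs = 0.6×7.6331 = 4.580 and β = (1−μ)s = 0.4×7.6331 = 3.053.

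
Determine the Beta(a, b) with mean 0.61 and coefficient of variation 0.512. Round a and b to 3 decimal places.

σ = CV·μ = 0.512×0.61 = 0.31232, so σ² = 0.097544.
s+1 = μ(1−μ)/σ² = 0.2379/0.097544 = 2.4389, so s = a+b = 1.4389.
a = μs = 0.878, b = (1−μ)s = 0.561.

a = 0.878, b = 0.561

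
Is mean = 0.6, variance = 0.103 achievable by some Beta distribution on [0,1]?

Yes

For any Beta, Var(X) < E[X]·(1−E[X]).
Here μ(1−μ) = 0.6×0.4 = 0.24, and 0.103 < 0.24.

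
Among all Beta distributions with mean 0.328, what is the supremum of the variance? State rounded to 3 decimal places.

0.220

For fixed mean μ the Beta variance is μ(1−μ)/(α+β+1), increasing as α+β decreases.
Its least upper bound (not attained) is μ(1−μ) = 0.328·0.672 = 0.220.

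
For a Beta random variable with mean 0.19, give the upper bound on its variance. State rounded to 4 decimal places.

0.1539

For fixed mean μ the Beta variance is μ(1−μ)/(α+β+1), increasing as α+β decreases.
Its least upper bound (not attained) is μ(1−μ) = 0.19·0.81 = 0.1539.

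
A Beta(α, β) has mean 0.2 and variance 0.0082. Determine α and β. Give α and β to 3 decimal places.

α = 3.702, β = 14.810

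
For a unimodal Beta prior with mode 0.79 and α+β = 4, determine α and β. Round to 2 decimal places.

α = 2.58, β = 1.42

For α,β>1 the mode is (α−1)/(α+β−2), so α = mode·(κ−2)+1 = 0.79×2+1 = 2.58.
And β = (1−mode)·(κ−2)+1 = 0.21×2+1 = 1.42.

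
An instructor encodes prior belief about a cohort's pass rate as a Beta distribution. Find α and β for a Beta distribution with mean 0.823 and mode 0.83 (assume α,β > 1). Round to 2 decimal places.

α = 77.60, β = 16.69

With s = α+β: μ = α/s and mode = (α−1)/(s−2). Eliminating α = μs,
μs − 1 = m(s−2) ⇒ s(μ−m) = 1−2m ⇒ s = -0.66/-0.007 = 94.2857.
So α = μs = 77.60, β = (1−μ)s = 16.69.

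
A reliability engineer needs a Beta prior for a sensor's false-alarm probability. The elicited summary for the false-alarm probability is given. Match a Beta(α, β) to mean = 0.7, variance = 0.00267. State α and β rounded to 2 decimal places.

Let s = α+β. The Beta variance is μ(1−μ)/(s+1).
So s+1 = μ(1−μ)/σ² = (0.7×0.3)/0.00267 = 0.21/0.00267 = 78.6517, giving s = 77.6517.
Then α = μs = 0.7×77.6517 = 54.36 and β = (1−μ)s = 0.3×77.6517 = 23.30.

α = 54.36, β = 23.30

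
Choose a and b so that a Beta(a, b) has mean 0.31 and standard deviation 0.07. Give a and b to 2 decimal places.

σ² = 0.07² = 0.0049.
With s = a+b, Var = μ(1−μ)/(s+1), so s+1 = (0.31×0.69)/0.0049 = 43.6531 and s = 42.6531.
a = μs = 13.22, b = (1−μ)s = 29.43.

a = 13.22, b = 29.43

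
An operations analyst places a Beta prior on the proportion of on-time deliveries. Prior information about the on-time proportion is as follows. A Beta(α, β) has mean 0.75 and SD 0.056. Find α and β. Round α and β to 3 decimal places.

First σ² = 0.003136. Setting α = μn, β = (1−μ)n with n = α+β,
μ(1−μ)/(n+1) = 0.003136 ⇒ n+1 = 0.1875/0.003136 = 59.7895 ⇒ n = 58.7895.
Hence α = 0.75×58.7895 = 44.092, β = 0.25×58.7895 = 14.697.

α = 44.092, β = 14.697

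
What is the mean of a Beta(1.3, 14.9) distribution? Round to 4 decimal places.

0.0802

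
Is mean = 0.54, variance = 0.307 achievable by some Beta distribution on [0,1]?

No

For any Beta, Var(X) < E[X]·(1−E[X]).
Here μ(1−μ) = 0.54×0.46 = 0.2484, and 0.307 ≥ 0.2484.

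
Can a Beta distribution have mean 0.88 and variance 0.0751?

Yes

The Beta variance bound is σ² < μ(1−μ).
Here μ(1−μ) = 0.88×0.12 = 0.1056, and 0.0751 < 0.1056.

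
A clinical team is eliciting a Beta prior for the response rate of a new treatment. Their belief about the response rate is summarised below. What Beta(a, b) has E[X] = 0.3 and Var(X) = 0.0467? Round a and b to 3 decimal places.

a = 1.049, b = 2.448

Write ν = a+b; then a = μν and Var = μ(1−μ)/(ν+1).
ν = μ(1−μ)/Var − 1 = 0.21/0.0467 − 1 = 3.4968.
a = 0.3·3.4968 = 1.049, b = 0.7·3.4968 = 2.448.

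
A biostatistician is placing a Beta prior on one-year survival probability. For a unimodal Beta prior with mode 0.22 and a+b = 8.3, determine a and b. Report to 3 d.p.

a = 2.386, b = 5.914

For a,b>1 the mode is (a−1)/(a+b−2), so a = mode·(κ−2)+1 = 0.22×6.3+1 = 2.386.
And b = (1−mode)·(κ−2)+1 = 0.78×6.3+1 = 5.914.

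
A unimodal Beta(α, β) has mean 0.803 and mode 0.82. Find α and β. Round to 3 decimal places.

α = 30.231, β = 7.416

With s = α+β: μ = α/s and mode = (α−1)/(s−2). Eliminating α = μs,
μs − 1 = m(s−2) ⇒ s(μ−m) = 1−2m ⇒ s = -0.64/-0.017 = 37.6471.
So α = μs = 30.231, β = (1−μ)s = 7.416.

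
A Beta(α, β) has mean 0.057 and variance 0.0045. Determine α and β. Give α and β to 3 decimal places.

α = 0.624, β = 10.321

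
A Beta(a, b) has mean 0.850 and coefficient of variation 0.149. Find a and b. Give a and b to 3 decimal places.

Var = (CV·μ)² = (0.149×0.850)² = 0.016040.
a+b = μ(1−μ)/Var − 1 = 0.127500/0.016040 − 1 = 6.9488.
Thus a = 0.850·6.9488 = 5.906 and b = 0.150·6.9488 = 1.042.

a = 5.906, b = 1.042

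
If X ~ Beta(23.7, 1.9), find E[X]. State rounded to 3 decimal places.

0.926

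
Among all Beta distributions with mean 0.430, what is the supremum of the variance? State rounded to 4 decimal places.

0.2451

For fixed mean μ the Beta variance is μ(1−μ)/(α+β+1), increasing as α+β decreases.
Its least upper bound (not attained) is μ(1−μ) = 0.430·0.570 = 0.2451.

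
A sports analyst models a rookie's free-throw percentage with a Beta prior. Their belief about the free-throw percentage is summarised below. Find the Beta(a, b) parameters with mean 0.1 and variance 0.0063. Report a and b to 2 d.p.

a = 1.33, b = 11.96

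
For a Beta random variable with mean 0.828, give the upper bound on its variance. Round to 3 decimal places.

0.142

For fixed mean μ the Beta variance is μ(1−μ)/(α+β+1), increasing as α+β decreases.
Its least upper bound (not attained) is μ(1−μ) = 0.828·0.172 = 0.142.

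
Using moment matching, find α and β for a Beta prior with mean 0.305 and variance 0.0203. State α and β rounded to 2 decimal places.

α = 2.88, β = 6.56

Let s = α+β. The Beta variance is μ(1−μ)/(s+1).
So s+1 = μ(1−μ)/σ² = (0.305×0.695)/0.0203 = 0.211975/0.0203 = 10.4421, giving s = 9.4421.
Then α = μs = 0.305×9.4421 = 2.88 and β = (1−μ)s = 0.695×9.4421 = 6.56.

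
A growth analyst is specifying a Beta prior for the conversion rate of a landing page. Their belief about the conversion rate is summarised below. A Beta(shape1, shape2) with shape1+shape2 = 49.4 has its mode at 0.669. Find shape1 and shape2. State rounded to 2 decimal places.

Mode = (shape1−1)/(κ−2) with κ = shape1+shape2, so shape1−1 = 0.669·47.4 = 31.71.
shape1 = 32.71; shape2 = κ − shape1 = 16.69.

shape1 = 32.71, shape2 = 16.69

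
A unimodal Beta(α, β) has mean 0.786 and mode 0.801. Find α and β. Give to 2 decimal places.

α = 31.54, β = 8.59

With s = α+β: μ = α/s and mode = (α−1)/(s−2). Eliminating α = μs,
μs − 1 = m(s−2) ⇒ s(μ−m) = 1−2m ⇒ s = -0.602/-0.015 = 40.1333.
So α = μs = 31.54, β = (1−μ)s = 8.59.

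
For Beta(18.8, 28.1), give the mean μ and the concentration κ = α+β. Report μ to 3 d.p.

μ = 0.401, κ = 46.9

κ = α+β = 18.8+28.1 = 46.9; μ = α/κ = 18.8/46.9 = 0.401.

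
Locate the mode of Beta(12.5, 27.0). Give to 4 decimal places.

The density x^(α−1)(1−x)^(β−1) is maximised at (α−1)/(α+β−2) = 11.5/37.5 = 0.3067.

0.3067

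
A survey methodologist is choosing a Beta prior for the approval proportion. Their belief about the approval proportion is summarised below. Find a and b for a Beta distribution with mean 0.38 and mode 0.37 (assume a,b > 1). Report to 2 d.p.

a = 9.88, b = 16.12

With s = a+b: μ = a/s and mode = (a−1)/(s−2). Eliminating a = μs,
μs − 1 = m(s−2) ⇒ s(μ−m) = 1−2m ⇒ s = 0.26/0.01 = 26.0000.
So a = μs = 9.88, b = (1−μ)s = 16.12.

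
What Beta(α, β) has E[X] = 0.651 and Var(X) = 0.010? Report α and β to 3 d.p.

α = 14.140, β = 7.580

Let s = α+β. The Beta variance is μ(1−μ)/(s+1).
So s+1 = μ(1−μ)/σ² = (0.651×0.349)/0.010 = 0.227199/0.010 = 22.7199, giving s = 21.7199.
Then α = μs = 0.651×21.7199 = 14.140 and β = (1−μ)s = 0.349×21.7199 = 7.580.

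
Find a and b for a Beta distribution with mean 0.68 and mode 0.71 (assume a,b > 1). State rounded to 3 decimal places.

Let s = a+b. Mean gives a = μs = 0.68s; mode gives (a−1)/(s−2) = 0.71.
Substituting: 0.68s − 1 = 0.71(s−2) = 0.71s − 1.42, so -0.03s = -0.42 and s = 14.0000.
Then a = 0.68×14.0000 = 9.520 and b = s−a = 4.480.

a = 9.520, b = 4.480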